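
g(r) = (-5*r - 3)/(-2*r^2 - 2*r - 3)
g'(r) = (-5*r - 3)*(4*r + 2)/(-2*r^2 - 2*r - 3)^2 - 5/(-2*r^2 - 2*r - 3) = (-10*r^2 - 12*r + 9)/(4*r^4 + 8*r^3 + 16*r^2 + 12*r + 9)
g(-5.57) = -0.46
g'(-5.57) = -0.08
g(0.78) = 1.19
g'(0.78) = -0.19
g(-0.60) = 0.00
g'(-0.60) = 1.98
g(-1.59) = -1.02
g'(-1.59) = 0.12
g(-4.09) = -0.62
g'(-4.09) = -0.14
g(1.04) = 1.13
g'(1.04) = -0.27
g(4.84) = 0.46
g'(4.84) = -0.08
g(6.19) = 0.37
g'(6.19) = -0.05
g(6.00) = 0.38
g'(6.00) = -0.06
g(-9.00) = -0.29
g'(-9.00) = -0.03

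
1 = 1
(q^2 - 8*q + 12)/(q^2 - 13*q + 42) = (q - 2)/(q - 7)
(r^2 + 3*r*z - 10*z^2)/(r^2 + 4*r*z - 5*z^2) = (-r + 2*z)/(-r + z)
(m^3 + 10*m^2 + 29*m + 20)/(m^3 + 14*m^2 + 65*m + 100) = (m + 1)/(m + 5)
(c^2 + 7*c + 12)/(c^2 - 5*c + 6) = (c^2 + 7*c + 12)/(c^2 - 5*c + 6)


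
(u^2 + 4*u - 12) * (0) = 0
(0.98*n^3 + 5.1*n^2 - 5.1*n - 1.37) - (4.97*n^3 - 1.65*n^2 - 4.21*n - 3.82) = -3.99*n^3 + 6.75*n^2 - 0.89*n + 2.45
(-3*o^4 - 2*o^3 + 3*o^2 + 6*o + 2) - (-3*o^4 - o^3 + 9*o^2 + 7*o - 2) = -o^3 - 6*o^2 - o + 4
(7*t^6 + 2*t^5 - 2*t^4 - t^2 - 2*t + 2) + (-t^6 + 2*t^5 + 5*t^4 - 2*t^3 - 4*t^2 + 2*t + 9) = 6*t^6 + 4*t^5 + 3*t^4 - 2*t^3 - 5*t^2 + 11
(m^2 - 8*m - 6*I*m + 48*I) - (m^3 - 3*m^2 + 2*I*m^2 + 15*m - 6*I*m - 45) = -m^3 + 4*m^2 - 2*I*m^2 - 23*m + 45 + 48*I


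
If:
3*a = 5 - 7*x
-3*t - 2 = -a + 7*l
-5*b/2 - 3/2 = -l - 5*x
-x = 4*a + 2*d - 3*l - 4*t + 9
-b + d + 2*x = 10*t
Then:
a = 5/3 - 7*x/3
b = 3184*x/1779 - 839/1779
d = 7606*x/1779 - 16139/1779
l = 571/1779 - 935*x/1779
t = 266*x/593 - 510/593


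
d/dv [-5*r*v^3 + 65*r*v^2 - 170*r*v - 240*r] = 5*r*(-3*v^2 + 26*v - 34)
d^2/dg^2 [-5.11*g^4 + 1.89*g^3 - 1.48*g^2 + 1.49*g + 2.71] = -61.32*g^2 + 11.34*g - 2.96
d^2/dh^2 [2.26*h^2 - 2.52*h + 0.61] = 4.52000000000000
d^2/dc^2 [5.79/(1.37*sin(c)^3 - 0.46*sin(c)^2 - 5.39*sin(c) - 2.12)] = ((-25.258875*sin(c) - 17.847675*sin(3*c) + 5.3268*cos(2*c))*(-1.37*sin(c)^3 + 0.46*sin(c)^2 + 5.39*sin(c) + 2.12) - 336.423318*(0.76252319109462*sin(c)^2 - 0.170686456400742*sin(c) - 1.0)^2*cos(c)^2)/(-1.37*sin(c)^3 + 0.46*sin(c)^2 + 5.39*sin(c) + 2.12)^3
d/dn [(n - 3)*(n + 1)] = 2*n - 2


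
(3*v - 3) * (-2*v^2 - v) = -6*v^3 + 3*v^2 + 3*v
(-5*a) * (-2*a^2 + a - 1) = 10*a^3 - 5*a^2 + 5*a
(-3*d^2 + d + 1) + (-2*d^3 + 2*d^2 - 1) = -2*d^3 - d^2 + d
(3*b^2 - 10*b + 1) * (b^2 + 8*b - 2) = 3*b^4 + 14*b^3 - 85*b^2 + 28*b - 2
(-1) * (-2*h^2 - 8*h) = 2*h^2 + 8*h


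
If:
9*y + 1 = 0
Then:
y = -1/9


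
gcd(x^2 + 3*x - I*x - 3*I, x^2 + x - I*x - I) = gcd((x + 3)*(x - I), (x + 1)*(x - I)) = x - I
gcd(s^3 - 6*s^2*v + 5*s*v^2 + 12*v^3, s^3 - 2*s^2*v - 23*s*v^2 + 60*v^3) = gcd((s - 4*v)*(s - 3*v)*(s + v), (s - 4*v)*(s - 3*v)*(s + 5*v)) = s^2 - 7*s*v + 12*v^2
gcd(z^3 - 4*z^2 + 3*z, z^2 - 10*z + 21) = z - 3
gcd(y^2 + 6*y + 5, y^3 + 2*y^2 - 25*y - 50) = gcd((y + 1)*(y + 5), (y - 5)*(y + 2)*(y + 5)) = y + 5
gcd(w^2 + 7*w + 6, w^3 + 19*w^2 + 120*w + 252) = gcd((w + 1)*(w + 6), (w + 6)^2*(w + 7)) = w + 6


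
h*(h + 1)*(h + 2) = h^3 + 3*h^2 + 2*h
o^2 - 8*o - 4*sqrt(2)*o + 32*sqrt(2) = (o - 8)*(o - 4*sqrt(2))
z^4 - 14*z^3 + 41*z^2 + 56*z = z*(z - 8)*(z - 7)*(z + 1)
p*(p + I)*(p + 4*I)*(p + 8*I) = p^4 + 13*I*p^3 - 44*p^2 - 32*I*p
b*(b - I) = b^2 - I*b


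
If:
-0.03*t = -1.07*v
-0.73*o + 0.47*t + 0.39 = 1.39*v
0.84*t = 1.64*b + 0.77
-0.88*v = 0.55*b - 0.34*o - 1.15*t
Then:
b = -0.69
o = 0.29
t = -0.42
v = -0.01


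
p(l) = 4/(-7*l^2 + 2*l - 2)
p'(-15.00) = 0.00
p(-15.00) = 0.00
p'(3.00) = 0.05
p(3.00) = -0.07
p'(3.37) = 0.03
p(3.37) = -0.05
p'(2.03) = 0.15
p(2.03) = -0.15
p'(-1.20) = -0.36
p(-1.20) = -0.28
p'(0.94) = 1.12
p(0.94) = -0.63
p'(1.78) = 0.22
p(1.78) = -0.19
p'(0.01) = -1.90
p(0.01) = -2.02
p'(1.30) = 0.51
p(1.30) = -0.36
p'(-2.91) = -0.04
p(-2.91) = -0.06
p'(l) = 4*(14*l - 2)/(-7*l^2 + 2*l - 2)^2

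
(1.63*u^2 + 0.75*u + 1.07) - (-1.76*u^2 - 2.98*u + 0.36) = 3.39*u^2 + 3.73*u + 0.71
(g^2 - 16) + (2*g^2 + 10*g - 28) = 3*g^2 + 10*g - 44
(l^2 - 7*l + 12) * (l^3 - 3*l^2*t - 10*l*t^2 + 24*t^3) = l^5 - 3*l^4*t - 7*l^4 - 10*l^3*t^2 + 21*l^3*t + 12*l^3 + 24*l^2*t^3 + 70*l^2*t^2 - 36*l^2*t - 168*l*t^3 - 120*l*t^2 + 288*t^3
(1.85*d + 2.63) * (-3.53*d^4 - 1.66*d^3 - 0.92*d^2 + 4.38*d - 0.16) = -6.5305*d^5 - 12.3549*d^4 - 6.0678*d^3 + 5.6834*d^2 + 11.2234*d - 0.4208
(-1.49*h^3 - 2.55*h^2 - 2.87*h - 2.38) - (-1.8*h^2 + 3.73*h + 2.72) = -1.49*h^3 - 0.75*h^2 - 6.6*h - 5.1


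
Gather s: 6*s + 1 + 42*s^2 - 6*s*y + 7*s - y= 42*s^2 + s*(13 - 6*y) - y + 1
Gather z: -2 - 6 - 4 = -12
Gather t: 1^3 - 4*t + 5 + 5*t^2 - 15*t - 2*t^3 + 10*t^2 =-2*t^3 + 15*t^2 - 19*t + 6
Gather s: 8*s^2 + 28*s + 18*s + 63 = 8*s^2 + 46*s + 63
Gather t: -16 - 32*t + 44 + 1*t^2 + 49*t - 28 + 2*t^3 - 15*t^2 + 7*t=2*t^3 - 14*t^2 + 24*t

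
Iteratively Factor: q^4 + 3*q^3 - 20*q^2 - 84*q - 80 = (q + 2)*(q^3 + q^2 - 22*q - 40) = (q + 2)*(q + 4)*(q^2 - 3*q - 10) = (q - 5)*(q + 2)*(q + 4)*(q + 2)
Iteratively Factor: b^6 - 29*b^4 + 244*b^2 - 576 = (b - 3)*(b^5 + 3*b^4 - 20*b^3 - 60*b^2 + 64*b + 192) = (b - 3)*(b + 2)*(b^4 + b^3 - 22*b^2 - 16*b + 96) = (b - 3)*(b - 2)*(b + 2)*(b^3 + 3*b^2 - 16*b - 48) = (b - 4)*(b - 3)*(b - 2)*(b + 2)*(b^2 + 7*b + 12) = (b - 4)*(b - 3)*(b - 2)*(b + 2)*(b + 4)*(b + 3)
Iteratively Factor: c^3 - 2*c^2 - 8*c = (c + 2)*(c^2 - 4*c) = (c - 4)*(c + 2)*(c)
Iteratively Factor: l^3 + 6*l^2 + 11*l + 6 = (l + 1)*(l^2 + 5*l + 6) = (l + 1)*(l + 3)*(l + 2)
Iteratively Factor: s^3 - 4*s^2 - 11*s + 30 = (s + 3)*(s^2 - 7*s + 10) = (s - 2)*(s + 3)*(s - 5)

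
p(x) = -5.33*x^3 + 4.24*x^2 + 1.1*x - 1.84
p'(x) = -15.99*x^2 + 8.48*x + 1.1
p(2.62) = -65.71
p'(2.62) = -86.44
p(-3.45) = 263.70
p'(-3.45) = -218.48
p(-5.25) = 880.52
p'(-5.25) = -484.14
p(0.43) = -1.01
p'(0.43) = 1.79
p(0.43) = -1.01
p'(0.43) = 1.79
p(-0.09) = -1.90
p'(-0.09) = 0.21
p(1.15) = -3.07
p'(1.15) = -10.29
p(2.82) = -84.55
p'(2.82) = -102.15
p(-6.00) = 1295.48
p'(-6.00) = -625.42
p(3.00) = -104.29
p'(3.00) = -117.37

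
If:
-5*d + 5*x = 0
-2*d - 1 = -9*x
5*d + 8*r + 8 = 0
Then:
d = 1/7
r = -61/56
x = 1/7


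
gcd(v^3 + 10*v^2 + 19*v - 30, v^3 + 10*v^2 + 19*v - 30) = v^3 + 10*v^2 + 19*v - 30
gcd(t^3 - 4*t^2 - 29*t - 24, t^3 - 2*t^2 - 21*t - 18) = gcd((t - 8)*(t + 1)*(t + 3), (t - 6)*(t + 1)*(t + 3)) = t^2 + 4*t + 3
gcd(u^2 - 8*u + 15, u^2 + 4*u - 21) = u - 3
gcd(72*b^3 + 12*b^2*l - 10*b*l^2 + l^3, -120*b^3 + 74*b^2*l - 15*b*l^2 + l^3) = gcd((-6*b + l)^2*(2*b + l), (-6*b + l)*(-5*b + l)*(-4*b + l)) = 6*b - l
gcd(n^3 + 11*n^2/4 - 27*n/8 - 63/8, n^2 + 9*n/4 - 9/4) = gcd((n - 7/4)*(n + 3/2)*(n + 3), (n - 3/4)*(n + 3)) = n + 3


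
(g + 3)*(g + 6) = g^2 + 9*g + 18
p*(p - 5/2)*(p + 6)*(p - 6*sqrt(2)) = p^4 - 6*sqrt(2)*p^3 + 7*p^3/2 - 21*sqrt(2)*p^2 - 15*p^2 + 90*sqrt(2)*p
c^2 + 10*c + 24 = (c + 4)*(c + 6)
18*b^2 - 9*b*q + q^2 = (-6*b + q)*(-3*b + q)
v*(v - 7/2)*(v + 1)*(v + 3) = v^4 + v^3/2 - 11*v^2 - 21*v/2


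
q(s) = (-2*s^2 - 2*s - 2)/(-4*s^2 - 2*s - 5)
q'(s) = (-4*s - 2)/(-4*s^2 - 2*s - 5) + (8*s + 2)*(-2*s^2 - 2*s - 2)/(-4*s^2 - 2*s - 5)^2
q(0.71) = 0.52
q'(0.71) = 0.10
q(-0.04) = 0.39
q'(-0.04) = 0.24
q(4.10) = 0.54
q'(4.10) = -0.01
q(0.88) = 0.54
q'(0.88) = 0.07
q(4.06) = 0.55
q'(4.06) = -0.01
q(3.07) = 0.55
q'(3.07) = -0.01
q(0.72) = 0.53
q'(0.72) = 0.09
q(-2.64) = 0.39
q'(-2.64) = -0.04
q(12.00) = 0.52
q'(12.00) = 0.00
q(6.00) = 0.53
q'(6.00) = 0.00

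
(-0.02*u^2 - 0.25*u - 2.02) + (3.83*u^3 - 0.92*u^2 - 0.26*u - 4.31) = 3.83*u^3 - 0.94*u^2 - 0.51*u - 6.33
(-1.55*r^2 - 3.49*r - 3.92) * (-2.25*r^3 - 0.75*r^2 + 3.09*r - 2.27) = 3.4875*r^5 + 9.015*r^4 + 6.648*r^3 - 4.3256*r^2 - 4.1905*r + 8.8984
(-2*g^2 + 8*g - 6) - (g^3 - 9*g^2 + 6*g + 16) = -g^3 + 7*g^2 + 2*g - 22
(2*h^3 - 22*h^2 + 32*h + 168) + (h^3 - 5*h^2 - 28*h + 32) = 3*h^3 - 27*h^2 + 4*h + 200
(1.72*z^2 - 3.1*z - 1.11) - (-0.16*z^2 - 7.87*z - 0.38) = 1.88*z^2 + 4.77*z - 0.73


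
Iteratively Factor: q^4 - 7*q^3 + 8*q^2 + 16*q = (q - 4)*(q^3 - 3*q^2 - 4*q) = (q - 4)*(q + 1)*(q^2 - 4*q) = (q - 4)^2*(q + 1)*(q)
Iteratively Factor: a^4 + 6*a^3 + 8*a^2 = (a)*(a^3 + 6*a^2 + 8*a) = a*(a + 4)*(a^2 + 2*a) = a*(a + 2)*(a + 4)*(a)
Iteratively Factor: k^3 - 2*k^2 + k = (k - 1)*(k^2 - k) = (k - 1)^2*(k)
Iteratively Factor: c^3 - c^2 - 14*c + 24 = (c - 2)*(c^2 + c - 12) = (c - 2)*(c + 4)*(c - 3)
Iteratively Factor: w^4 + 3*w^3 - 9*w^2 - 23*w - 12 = (w - 3)*(w^3 + 6*w^2 + 9*w + 4) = (w - 3)*(w + 1)*(w^2 + 5*w + 4) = (w - 3)*(w + 1)*(w + 4)*(w + 1)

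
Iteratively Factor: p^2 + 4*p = (p)*(p + 4)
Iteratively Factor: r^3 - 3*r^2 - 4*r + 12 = (r - 2)*(r^2 - r - 6) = (r - 2)*(r + 2)*(r - 3)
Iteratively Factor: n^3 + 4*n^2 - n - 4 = (n + 4)*(n^2 - 1) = (n + 1)*(n + 4)*(n - 1)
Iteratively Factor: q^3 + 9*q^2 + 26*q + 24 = (q + 4)*(q^2 + 5*q + 6) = (q + 2)*(q + 4)*(q + 3)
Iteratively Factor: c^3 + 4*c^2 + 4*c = (c + 2)*(c^2 + 2*c) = c*(c + 2)*(c + 2)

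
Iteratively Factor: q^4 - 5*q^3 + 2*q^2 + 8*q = (q - 2)*(q^3 - 3*q^2 - 4*q) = (q - 4)*(q - 2)*(q^2 + q) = (q - 4)*(q - 2)*(q + 1)*(q)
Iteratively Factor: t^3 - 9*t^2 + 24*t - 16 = (t - 1)*(t^2 - 8*t + 16) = (t - 4)*(t - 1)*(t - 4)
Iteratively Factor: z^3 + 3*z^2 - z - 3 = (z - 1)*(z^2 + 4*z + 3) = (z - 1)*(z + 3)*(z + 1)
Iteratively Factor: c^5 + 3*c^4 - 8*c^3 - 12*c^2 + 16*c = (c + 2)*(c^4 + c^3 - 10*c^2 + 8*c) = (c - 1)*(c + 2)*(c^3 + 2*c^2 - 8*c) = (c - 1)*(c + 2)*(c + 4)*(c^2 - 2*c) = (c - 2)*(c - 1)*(c + 2)*(c + 4)*(c)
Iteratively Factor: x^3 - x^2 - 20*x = (x - 5)*(x^2 + 4*x) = x*(x - 5)*(x + 4)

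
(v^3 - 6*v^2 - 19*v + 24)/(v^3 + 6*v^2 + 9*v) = (v^2 - 9*v + 8)/(v*(v + 3))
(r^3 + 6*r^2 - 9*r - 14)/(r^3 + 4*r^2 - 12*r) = (r^2 + 8*r + 7)/(r*(r + 6))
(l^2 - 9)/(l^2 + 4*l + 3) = (l - 3)/(l + 1)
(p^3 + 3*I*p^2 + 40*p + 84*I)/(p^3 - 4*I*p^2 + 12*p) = (p + 7*I)/p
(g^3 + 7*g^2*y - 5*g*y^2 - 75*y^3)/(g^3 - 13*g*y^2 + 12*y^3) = (-g^2 - 10*g*y - 25*y^2)/(-g^2 - 3*g*y + 4*y^2)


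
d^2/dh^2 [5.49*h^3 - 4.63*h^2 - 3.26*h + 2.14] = 32.94*h - 9.26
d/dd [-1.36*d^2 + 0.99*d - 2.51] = 0.99 - 2.72*d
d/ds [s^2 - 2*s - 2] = 2*s - 2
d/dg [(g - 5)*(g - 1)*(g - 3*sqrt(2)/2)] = 3*g^2 - 12*g - 3*sqrt(2)*g + 5 + 9*sqrt(2)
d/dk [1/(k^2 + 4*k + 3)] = 2*(-k - 2)/(k^2 + 4*k + 3)^2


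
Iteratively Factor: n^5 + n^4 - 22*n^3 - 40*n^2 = (n + 2)*(n^4 - n^3 - 20*n^2) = (n + 2)*(n + 4)*(n^3 - 5*n^2) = n*(n + 2)*(n + 4)*(n^2 - 5*n) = n*(n - 5)*(n + 2)*(n + 4)*(n)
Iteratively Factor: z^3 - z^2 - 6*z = (z + 2)*(z^2 - 3*z) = (z - 3)*(z + 2)*(z)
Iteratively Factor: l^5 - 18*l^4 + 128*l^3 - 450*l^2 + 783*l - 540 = (l - 3)*(l^4 - 15*l^3 + 83*l^2 - 201*l + 180) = (l - 3)^2*(l^3 - 12*l^2 + 47*l - 60) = (l - 4)*(l - 3)^2*(l^2 - 8*l + 15) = (l - 5)*(l - 4)*(l - 3)^2*(l - 3)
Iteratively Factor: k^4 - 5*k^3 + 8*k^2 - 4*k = (k - 2)*(k^3 - 3*k^2 + 2*k) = k*(k - 2)*(k^2 - 3*k + 2) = k*(k - 2)*(k - 1)*(k - 2)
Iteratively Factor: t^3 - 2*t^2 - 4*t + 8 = (t - 2)*(t^2 - 4) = (t - 2)*(t + 2)*(t - 2)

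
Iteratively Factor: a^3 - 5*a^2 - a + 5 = (a - 1)*(a^2 - 4*a - 5) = (a - 5)*(a - 1)*(a + 1)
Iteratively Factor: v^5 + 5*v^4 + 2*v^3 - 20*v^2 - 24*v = (v)*(v^4 + 5*v^3 + 2*v^2 - 20*v - 24) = v*(v + 3)*(v^3 + 2*v^2 - 4*v - 8) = v*(v + 2)*(v + 3)*(v^2 - 4) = v*(v + 2)^2*(v + 3)*(v - 2)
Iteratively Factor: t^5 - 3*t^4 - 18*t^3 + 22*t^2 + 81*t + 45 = (t + 3)*(t^4 - 6*t^3 + 22*t + 15) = (t - 3)*(t + 3)*(t^3 - 3*t^2 - 9*t - 5) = (t - 3)*(t + 1)*(t + 3)*(t^2 - 4*t - 5) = (t - 5)*(t - 3)*(t + 1)*(t + 3)*(t + 1)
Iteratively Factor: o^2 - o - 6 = (o + 2)*(o - 3)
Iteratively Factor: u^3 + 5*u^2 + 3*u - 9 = (u - 1)*(u^2 + 6*u + 9) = (u - 1)*(u + 3)*(u + 3)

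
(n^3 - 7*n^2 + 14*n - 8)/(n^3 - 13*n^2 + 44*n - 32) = (n - 2)/(n - 8)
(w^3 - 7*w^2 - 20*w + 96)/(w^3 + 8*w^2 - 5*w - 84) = (w - 8)/(w + 7)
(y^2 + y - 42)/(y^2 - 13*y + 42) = (y + 7)/(y - 7)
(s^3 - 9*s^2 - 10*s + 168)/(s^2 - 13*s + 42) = s + 4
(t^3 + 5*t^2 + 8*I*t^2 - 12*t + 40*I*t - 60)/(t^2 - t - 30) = (t^2 + 8*I*t - 12)/(t - 6)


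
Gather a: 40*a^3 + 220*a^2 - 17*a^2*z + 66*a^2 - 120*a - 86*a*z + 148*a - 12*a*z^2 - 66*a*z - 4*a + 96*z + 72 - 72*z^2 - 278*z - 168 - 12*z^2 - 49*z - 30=40*a^3 + a^2*(286 - 17*z) + a*(-12*z^2 - 152*z + 24) - 84*z^2 - 231*z - 126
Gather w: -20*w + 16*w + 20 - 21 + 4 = 3 - 4*w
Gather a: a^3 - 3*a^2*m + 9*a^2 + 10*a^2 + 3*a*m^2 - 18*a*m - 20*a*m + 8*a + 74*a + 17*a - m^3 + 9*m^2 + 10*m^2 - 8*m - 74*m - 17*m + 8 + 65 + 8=a^3 + a^2*(19 - 3*m) + a*(3*m^2 - 38*m + 99) - m^3 + 19*m^2 - 99*m + 81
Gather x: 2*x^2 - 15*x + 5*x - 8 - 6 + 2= 2*x^2 - 10*x - 12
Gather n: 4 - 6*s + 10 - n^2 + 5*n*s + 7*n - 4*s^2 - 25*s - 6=-n^2 + n*(5*s + 7) - 4*s^2 - 31*s + 8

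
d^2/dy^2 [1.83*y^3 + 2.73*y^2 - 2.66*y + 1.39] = 10.98*y + 5.46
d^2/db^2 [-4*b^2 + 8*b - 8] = -8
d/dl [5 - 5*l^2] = -10*l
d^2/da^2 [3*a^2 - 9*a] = 6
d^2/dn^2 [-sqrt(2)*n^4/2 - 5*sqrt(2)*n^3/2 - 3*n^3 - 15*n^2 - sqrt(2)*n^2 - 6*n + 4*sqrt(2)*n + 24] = -6*sqrt(2)*n^2 - 15*sqrt(2)*n - 18*n - 30 - 2*sqrt(2)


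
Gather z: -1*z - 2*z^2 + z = -2*z^2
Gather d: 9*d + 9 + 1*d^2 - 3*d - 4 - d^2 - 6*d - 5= 0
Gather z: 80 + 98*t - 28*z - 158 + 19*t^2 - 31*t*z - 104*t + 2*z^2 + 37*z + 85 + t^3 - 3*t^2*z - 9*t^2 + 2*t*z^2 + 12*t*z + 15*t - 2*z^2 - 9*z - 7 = t^3 + 10*t^2 + 2*t*z^2 + 9*t + z*(-3*t^2 - 19*t)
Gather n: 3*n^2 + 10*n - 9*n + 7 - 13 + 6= 3*n^2 + n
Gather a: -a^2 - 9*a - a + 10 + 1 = -a^2 - 10*a + 11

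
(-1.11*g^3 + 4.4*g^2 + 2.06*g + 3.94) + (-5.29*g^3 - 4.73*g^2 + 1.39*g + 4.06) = -6.4*g^3 - 0.33*g^2 + 3.45*g + 8.0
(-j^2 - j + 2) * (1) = -j^2 - j + 2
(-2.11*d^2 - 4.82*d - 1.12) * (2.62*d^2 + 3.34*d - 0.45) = -5.5282*d^4 - 19.6758*d^3 - 18.0837*d^2 - 1.5718*d + 0.504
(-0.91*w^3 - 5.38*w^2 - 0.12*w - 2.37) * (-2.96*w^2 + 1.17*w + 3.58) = 2.6936*w^5 + 14.8601*w^4 - 9.1972*w^3 - 12.3856*w^2 - 3.2025*w - 8.4846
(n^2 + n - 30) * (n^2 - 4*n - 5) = n^4 - 3*n^3 - 39*n^2 + 115*n + 150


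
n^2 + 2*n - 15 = (n - 3)*(n + 5)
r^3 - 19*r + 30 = (r - 3)*(r - 2)*(r + 5)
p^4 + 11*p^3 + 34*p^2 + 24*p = p*(p + 1)*(p + 4)*(p + 6)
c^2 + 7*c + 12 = (c + 3)*(c + 4)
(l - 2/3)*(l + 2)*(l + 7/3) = l^3 + 11*l^2/3 + 16*l/9 - 28/9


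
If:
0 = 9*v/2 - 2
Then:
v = 4/9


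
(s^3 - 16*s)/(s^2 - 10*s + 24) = s*(s + 4)/(s - 6)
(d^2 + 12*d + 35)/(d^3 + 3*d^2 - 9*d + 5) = (d + 7)/(d^2 - 2*d + 1)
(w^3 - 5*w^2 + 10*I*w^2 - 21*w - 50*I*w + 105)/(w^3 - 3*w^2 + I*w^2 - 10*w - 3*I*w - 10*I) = (w^2 + 10*I*w - 21)/(w^2 + w*(2 + I) + 2*I)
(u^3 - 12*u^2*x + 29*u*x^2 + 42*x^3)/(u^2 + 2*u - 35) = (u^3 - 12*u^2*x + 29*u*x^2 + 42*x^3)/(u^2 + 2*u - 35)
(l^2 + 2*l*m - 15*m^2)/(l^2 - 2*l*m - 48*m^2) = (-l^2 - 2*l*m + 15*m^2)/(-l^2 + 2*l*m + 48*m^2)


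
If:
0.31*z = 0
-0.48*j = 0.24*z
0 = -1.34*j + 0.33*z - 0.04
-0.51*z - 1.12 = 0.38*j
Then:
No Solution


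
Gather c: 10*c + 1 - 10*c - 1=0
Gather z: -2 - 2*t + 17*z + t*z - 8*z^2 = -2*t - 8*z^2 + z*(t + 17) - 2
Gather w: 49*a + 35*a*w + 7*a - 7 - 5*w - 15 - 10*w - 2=56*a + w*(35*a - 15) - 24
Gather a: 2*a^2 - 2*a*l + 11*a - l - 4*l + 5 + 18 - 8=2*a^2 + a*(11 - 2*l) - 5*l + 15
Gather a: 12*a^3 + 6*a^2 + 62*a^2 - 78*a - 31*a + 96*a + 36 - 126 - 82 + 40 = 12*a^3 + 68*a^2 - 13*a - 132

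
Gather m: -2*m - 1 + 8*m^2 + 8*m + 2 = 8*m^2 + 6*m + 1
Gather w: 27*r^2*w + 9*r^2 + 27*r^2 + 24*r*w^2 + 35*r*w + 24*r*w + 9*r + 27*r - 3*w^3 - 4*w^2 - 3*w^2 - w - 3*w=36*r^2 + 36*r - 3*w^3 + w^2*(24*r - 7) + w*(27*r^2 + 59*r - 4)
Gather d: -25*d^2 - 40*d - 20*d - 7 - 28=-25*d^2 - 60*d - 35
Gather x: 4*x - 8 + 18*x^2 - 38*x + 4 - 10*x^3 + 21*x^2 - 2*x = -10*x^3 + 39*x^2 - 36*x - 4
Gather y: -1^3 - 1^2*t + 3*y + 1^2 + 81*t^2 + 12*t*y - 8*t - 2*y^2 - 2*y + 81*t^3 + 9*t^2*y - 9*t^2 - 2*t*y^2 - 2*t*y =81*t^3 + 72*t^2 - 9*t + y^2*(-2*t - 2) + y*(9*t^2 + 10*t + 1)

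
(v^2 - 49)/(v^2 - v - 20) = (49 - v^2)/(-v^2 + v + 20)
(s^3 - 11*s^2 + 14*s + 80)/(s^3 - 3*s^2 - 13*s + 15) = (s^2 - 6*s - 16)/(s^2 + 2*s - 3)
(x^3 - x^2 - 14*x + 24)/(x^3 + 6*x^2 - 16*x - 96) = (x^2 - 5*x + 6)/(x^2 + 2*x - 24)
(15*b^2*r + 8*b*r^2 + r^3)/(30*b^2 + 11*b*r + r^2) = r*(3*b + r)/(6*b + r)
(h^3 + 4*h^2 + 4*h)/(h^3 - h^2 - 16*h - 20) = h/(h - 5)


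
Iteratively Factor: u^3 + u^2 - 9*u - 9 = (u - 3)*(u^2 + 4*u + 3) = (u - 3)*(u + 3)*(u + 1)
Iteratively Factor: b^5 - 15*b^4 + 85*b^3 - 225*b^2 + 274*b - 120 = (b - 5)*(b^4 - 10*b^3 + 35*b^2 - 50*b + 24) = (b - 5)*(b - 1)*(b^3 - 9*b^2 + 26*b - 24) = (b - 5)*(b - 3)*(b - 1)*(b^2 - 6*b + 8) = (b - 5)*(b - 3)*(b - 2)*(b - 1)*(b - 4)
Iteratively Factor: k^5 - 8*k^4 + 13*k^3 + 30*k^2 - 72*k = (k - 3)*(k^4 - 5*k^3 - 2*k^2 + 24*k) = (k - 3)*(k + 2)*(k^3 - 7*k^2 + 12*k) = k*(k - 3)*(k + 2)*(k^2 - 7*k + 12) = k*(k - 3)^2*(k + 2)*(k - 4)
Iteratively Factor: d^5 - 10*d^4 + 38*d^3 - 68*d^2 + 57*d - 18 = (d - 1)*(d^4 - 9*d^3 + 29*d^2 - 39*d + 18) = (d - 3)*(d - 1)*(d^3 - 6*d^2 + 11*d - 6) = (d - 3)*(d - 1)^2*(d^2 - 5*d + 6) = (d - 3)^2*(d - 1)^2*(d - 2)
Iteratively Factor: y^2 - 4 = (y - 2)*(y + 2)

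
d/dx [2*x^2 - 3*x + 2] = 4*x - 3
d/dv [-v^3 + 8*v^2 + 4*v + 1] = -3*v^2 + 16*v + 4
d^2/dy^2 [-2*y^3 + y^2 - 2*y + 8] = 2 - 12*y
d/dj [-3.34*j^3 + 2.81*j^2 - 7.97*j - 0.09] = -10.02*j^2 + 5.62*j - 7.97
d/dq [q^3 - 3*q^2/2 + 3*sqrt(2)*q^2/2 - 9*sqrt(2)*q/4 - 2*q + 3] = 3*q^2 - 3*q + 3*sqrt(2)*q - 9*sqrt(2)/4 - 2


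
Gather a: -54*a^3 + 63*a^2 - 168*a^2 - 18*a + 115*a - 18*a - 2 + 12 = -54*a^3 - 105*a^2 + 79*a + 10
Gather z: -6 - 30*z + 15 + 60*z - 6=30*z + 3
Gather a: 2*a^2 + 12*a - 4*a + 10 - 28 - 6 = 2*a^2 + 8*a - 24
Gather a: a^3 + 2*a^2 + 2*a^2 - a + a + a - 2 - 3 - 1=a^3 + 4*a^2 + a - 6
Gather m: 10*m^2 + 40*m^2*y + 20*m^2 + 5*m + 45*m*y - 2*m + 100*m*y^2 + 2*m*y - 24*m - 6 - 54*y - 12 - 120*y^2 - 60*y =m^2*(40*y + 30) + m*(100*y^2 + 47*y - 21) - 120*y^2 - 114*y - 18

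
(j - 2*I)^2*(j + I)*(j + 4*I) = j^4 + I*j^3 + 12*j^2 - 4*I*j + 16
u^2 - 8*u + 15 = (u - 5)*(u - 3)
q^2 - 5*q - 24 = (q - 8)*(q + 3)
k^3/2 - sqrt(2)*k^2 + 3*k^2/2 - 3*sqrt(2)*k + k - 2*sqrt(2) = (k/2 + 1/2)*(k + 2)*(k - 2*sqrt(2))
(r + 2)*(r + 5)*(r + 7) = r^3 + 14*r^2 + 59*r + 70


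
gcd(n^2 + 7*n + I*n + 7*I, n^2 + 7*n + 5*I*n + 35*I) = n + 7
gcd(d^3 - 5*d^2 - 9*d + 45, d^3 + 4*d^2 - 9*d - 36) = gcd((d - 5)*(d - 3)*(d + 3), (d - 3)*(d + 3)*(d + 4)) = d^2 - 9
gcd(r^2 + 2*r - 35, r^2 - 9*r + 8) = 1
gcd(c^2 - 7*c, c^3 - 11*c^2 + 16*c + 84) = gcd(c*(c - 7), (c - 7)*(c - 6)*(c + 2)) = c - 7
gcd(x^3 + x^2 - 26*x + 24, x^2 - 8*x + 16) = x - 4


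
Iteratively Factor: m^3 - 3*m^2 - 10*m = (m)*(m^2 - 3*m - 10) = m*(m + 2)*(m - 5)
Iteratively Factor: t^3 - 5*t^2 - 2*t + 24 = (t - 4)*(t^2 - t - 6) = (t - 4)*(t - 3)*(t + 2)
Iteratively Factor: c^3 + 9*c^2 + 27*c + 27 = (c + 3)*(c^2 + 6*c + 9) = (c + 3)^2*(c + 3)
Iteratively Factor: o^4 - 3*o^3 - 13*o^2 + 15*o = (o - 1)*(o^3 - 2*o^2 - 15*o) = (o - 5)*(o - 1)*(o^2 + 3*o) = (o - 5)*(o - 1)*(o + 3)*(o)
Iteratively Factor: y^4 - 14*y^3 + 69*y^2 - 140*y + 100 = (y - 2)*(y^3 - 12*y^2 + 45*y - 50) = (y - 5)*(y - 2)*(y^2 - 7*y + 10) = (y - 5)^2*(y - 2)*(y - 2)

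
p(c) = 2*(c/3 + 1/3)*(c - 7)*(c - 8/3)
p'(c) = 2*(c/3 + 1/3)*(c - 7) + 2*(c/3 + 1/3)*(c - 8/3) + 2*(c - 7)*(c - 8/3)/3 = 2*c^2 - 104*c/9 + 6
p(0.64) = 14.09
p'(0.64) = -0.58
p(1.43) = 11.16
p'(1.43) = -6.43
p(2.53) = 1.44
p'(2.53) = -10.43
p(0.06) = 12.78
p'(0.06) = 5.31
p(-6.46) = -447.16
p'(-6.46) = 164.11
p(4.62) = -17.42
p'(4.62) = -4.70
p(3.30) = -6.72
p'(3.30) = -10.35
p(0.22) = 13.49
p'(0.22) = 3.55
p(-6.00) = -375.56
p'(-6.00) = 147.33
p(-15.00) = -3627.56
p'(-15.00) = 629.33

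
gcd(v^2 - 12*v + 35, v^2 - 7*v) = v - 7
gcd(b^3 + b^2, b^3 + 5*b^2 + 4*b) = b^2 + b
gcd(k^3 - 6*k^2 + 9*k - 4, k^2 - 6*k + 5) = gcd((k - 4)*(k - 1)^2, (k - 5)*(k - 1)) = k - 1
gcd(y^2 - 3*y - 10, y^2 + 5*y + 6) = y + 2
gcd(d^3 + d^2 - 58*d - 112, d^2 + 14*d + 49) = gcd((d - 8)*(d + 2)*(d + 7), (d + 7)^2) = d + 7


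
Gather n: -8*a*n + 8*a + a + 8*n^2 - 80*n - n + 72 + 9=9*a + 8*n^2 + n*(-8*a - 81) + 81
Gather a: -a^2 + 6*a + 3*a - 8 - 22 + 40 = -a^2 + 9*a + 10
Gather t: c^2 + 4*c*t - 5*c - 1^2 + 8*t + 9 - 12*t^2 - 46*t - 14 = c^2 - 5*c - 12*t^2 + t*(4*c - 38) - 6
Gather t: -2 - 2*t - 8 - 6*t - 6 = -8*t - 16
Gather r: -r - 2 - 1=-r - 3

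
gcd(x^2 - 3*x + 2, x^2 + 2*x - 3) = x - 1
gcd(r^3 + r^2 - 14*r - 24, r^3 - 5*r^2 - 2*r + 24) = r^2 - 2*r - 8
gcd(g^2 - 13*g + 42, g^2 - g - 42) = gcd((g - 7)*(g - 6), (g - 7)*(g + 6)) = g - 7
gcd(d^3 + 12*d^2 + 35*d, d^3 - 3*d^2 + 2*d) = d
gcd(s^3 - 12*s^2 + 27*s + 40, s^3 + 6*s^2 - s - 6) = s + 1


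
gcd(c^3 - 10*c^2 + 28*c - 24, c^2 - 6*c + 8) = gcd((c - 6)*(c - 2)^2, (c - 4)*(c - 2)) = c - 2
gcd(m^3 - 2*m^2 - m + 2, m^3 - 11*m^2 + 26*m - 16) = m^2 - 3*m + 2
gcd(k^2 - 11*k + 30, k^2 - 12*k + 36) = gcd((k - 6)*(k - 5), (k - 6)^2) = k - 6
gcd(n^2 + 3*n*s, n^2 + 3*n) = n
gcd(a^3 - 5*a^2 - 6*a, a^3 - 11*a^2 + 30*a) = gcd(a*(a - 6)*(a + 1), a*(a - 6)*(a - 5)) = a^2 - 6*a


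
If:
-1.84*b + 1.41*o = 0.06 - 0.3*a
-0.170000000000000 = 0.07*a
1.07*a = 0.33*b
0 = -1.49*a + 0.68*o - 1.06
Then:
No Solution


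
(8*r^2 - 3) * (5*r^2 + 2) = 40*r^4 + r^2 - 6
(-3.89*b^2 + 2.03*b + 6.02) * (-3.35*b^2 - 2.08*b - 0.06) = 13.0315*b^4 + 1.2907*b^3 - 24.156*b^2 - 12.6434*b - 0.3612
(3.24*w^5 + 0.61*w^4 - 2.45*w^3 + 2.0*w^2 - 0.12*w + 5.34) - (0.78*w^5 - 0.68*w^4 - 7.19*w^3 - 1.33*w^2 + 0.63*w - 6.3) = 2.46*w^5 + 1.29*w^4 + 4.74*w^3 + 3.33*w^2 - 0.75*w + 11.64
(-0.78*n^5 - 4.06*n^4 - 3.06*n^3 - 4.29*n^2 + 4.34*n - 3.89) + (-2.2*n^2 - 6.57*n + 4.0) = -0.78*n^5 - 4.06*n^4 - 3.06*n^3 - 6.49*n^2 - 2.23*n + 0.11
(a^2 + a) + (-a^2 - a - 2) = -2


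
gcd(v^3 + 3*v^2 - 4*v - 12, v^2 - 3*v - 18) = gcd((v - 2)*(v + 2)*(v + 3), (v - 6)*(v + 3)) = v + 3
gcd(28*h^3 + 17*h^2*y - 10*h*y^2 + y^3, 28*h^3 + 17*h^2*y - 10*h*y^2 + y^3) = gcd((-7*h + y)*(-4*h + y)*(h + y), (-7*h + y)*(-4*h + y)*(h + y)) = 28*h^3 + 17*h^2*y - 10*h*y^2 + y^3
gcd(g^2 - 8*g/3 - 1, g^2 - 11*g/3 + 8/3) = 1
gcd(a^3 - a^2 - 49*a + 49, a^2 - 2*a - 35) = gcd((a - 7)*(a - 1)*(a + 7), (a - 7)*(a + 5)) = a - 7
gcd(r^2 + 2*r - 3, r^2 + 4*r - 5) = r - 1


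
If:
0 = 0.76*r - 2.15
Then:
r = 2.83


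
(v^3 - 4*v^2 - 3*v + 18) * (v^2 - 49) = v^5 - 4*v^4 - 52*v^3 + 214*v^2 + 147*v - 882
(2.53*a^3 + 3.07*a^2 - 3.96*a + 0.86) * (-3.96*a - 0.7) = -10.0188*a^4 - 13.9282*a^3 + 13.5326*a^2 - 0.6336*a - 0.602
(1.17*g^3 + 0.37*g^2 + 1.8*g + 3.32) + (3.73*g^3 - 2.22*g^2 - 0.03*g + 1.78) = 4.9*g^3 - 1.85*g^2 + 1.77*g + 5.1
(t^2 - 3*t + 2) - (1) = t^2 - 3*t + 1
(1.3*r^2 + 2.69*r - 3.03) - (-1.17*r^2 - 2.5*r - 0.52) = 2.47*r^2 + 5.19*r - 2.51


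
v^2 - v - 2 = (v - 2)*(v + 1)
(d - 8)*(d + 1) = d^2 - 7*d - 8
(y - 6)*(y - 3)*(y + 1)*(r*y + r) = r*y^4 - 7*r*y^3 + r*y^2 + 27*r*y + 18*r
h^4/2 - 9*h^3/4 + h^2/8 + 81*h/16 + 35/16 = (h/2 + 1/2)*(h - 7/2)*(h - 5/2)*(h + 1/2)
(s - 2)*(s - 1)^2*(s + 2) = s^4 - 2*s^3 - 3*s^2 + 8*s - 4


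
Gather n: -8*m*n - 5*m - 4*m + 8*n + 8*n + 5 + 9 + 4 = -9*m + n*(16 - 8*m) + 18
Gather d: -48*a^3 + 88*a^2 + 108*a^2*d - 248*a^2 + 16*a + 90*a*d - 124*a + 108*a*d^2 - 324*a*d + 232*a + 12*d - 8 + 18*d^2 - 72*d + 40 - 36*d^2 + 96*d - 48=-48*a^3 - 160*a^2 + 124*a + d^2*(108*a - 18) + d*(108*a^2 - 234*a + 36) - 16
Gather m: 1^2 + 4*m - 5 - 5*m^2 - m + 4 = -5*m^2 + 3*m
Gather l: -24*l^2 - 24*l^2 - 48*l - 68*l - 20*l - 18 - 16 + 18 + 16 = -48*l^2 - 136*l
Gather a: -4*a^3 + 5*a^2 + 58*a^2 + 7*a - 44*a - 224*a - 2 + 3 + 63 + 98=-4*a^3 + 63*a^2 - 261*a + 162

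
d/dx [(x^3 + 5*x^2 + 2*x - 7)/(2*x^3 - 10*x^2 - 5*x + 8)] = (-20*x^4 - 18*x^3 + 61*x^2 - 60*x - 19)/(4*x^6 - 40*x^5 + 80*x^4 + 132*x^3 - 135*x^2 - 80*x + 64)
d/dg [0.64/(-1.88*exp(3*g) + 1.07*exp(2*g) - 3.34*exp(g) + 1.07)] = (3.6096*exp(2*g) - 1.3696*exp(g) + 2.1376)*exp(g)/(1.88*exp(3*g) - 1.07*exp(2*g) + 3.34*exp(g) - 1.07)^2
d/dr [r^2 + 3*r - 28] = 2*r + 3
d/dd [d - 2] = 1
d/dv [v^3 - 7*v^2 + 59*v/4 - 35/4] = 3*v^2 - 14*v + 59/4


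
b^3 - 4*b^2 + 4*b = b*(b - 2)^2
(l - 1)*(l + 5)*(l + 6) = l^3 + 10*l^2 + 19*l - 30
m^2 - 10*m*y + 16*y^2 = (m - 8*y)*(m - 2*y)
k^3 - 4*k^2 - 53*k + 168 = (k - 8)*(k - 3)*(k + 7)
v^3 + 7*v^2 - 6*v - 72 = (v - 3)*(v + 4)*(v + 6)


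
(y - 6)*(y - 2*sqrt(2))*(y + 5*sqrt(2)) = y^3 - 6*y^2 + 3*sqrt(2)*y^2 - 18*sqrt(2)*y - 20*y + 120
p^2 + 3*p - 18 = (p - 3)*(p + 6)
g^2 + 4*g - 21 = (g - 3)*(g + 7)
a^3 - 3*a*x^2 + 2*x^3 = (a - x)^2*(a + 2*x)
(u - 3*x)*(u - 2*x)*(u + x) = u^3 - 4*u^2*x + u*x^2 + 6*x^3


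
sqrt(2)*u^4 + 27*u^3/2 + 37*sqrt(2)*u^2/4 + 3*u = u*(u + sqrt(2)/2)*(u + 6*sqrt(2))*(sqrt(2)*u + 1/2)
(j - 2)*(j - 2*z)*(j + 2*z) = j^3 - 2*j^2 - 4*j*z^2 + 8*z^2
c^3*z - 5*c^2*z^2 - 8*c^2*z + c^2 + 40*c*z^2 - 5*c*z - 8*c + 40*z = (c - 8)*(c - 5*z)*(c*z + 1)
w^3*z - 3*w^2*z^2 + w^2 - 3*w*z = w*(w - 3*z)*(w*z + 1)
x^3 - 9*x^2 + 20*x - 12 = (x - 6)*(x - 2)*(x - 1)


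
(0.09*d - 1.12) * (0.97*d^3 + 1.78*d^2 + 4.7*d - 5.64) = 0.0873*d^4 - 0.9262*d^3 - 1.5706*d^2 - 5.7716*d + 6.3168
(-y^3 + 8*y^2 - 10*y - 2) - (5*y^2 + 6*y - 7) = -y^3 + 3*y^2 - 16*y + 5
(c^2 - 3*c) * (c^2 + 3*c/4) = c^4 - 9*c^3/4 - 9*c^2/4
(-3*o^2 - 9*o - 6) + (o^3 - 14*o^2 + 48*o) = o^3 - 17*o^2 + 39*o - 6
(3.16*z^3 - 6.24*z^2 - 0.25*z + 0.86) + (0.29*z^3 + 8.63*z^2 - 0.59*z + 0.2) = 3.45*z^3 + 2.39*z^2 - 0.84*z + 1.06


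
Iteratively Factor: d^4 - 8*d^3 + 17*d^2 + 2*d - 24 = (d + 1)*(d^3 - 9*d^2 + 26*d - 24) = (d - 4)*(d + 1)*(d^2 - 5*d + 6) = (d - 4)*(d - 2)*(d + 1)*(d - 3)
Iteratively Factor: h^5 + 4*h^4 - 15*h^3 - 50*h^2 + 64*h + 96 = (h + 4)*(h^4 - 15*h^2 + 10*h + 24) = (h - 2)*(h + 4)*(h^3 + 2*h^2 - 11*h - 12) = (h - 2)*(h + 4)^2*(h^2 - 2*h - 3) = (h - 3)*(h - 2)*(h + 4)^2*(h + 1)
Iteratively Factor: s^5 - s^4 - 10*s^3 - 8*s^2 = (s - 4)*(s^4 + 3*s^3 + 2*s^2) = s*(s - 4)*(s^3 + 3*s^2 + 2*s) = s^2*(s - 4)*(s^2 + 3*s + 2) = s^2*(s - 4)*(s + 2)*(s + 1)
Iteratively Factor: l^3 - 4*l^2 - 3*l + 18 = (l + 2)*(l^2 - 6*l + 9) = (l - 3)*(l + 2)*(l - 3)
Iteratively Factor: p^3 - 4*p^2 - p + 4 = (p - 4)*(p^2 - 1) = (p - 4)*(p + 1)*(p - 1)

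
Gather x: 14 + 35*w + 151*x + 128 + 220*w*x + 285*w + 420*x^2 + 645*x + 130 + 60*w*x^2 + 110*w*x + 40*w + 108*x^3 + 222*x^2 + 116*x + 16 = 360*w + 108*x^3 + x^2*(60*w + 642) + x*(330*w + 912) + 288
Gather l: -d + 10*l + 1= -d + 10*l + 1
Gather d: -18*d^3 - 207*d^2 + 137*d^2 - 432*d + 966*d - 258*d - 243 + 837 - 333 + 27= -18*d^3 - 70*d^2 + 276*d + 288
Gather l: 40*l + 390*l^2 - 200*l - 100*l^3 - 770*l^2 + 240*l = -100*l^3 - 380*l^2 + 80*l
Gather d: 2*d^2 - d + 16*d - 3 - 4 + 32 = 2*d^2 + 15*d + 25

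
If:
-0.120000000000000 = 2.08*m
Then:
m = -0.06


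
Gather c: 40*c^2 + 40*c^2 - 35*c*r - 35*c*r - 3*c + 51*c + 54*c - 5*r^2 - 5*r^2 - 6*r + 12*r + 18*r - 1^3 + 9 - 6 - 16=80*c^2 + c*(102 - 70*r) - 10*r^2 + 24*r - 14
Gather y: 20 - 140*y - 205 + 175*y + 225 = 35*y + 40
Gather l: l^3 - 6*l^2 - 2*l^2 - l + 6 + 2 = l^3 - 8*l^2 - l + 8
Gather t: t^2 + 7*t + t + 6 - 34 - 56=t^2 + 8*t - 84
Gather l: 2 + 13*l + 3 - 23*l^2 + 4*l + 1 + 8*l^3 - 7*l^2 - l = 8*l^3 - 30*l^2 + 16*l + 6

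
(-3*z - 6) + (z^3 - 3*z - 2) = z^3 - 6*z - 8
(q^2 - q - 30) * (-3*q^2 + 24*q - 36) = -3*q^4 + 27*q^3 + 30*q^2 - 684*q + 1080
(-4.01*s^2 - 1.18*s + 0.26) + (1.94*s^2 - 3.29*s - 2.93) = -2.07*s^2 - 4.47*s - 2.67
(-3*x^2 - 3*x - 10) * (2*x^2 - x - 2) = -6*x^4 - 3*x^3 - 11*x^2 + 16*x + 20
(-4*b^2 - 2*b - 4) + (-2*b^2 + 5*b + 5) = -6*b^2 + 3*b + 1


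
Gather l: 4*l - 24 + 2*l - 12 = 6*l - 36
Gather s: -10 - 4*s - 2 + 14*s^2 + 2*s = 14*s^2 - 2*s - 12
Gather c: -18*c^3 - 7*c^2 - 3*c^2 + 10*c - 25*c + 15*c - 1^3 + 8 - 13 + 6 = -18*c^3 - 10*c^2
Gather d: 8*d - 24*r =8*d - 24*r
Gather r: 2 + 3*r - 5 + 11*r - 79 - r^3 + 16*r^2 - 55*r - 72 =-r^3 + 16*r^2 - 41*r - 154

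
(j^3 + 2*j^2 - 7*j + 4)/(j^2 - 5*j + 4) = (j^2 + 3*j - 4)/(j - 4)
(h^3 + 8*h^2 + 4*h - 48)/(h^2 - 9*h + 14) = (h^2 + 10*h + 24)/(h - 7)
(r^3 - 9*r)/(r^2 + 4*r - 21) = r*(r + 3)/(r + 7)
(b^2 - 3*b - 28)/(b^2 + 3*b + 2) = (b^2 - 3*b - 28)/(b^2 + 3*b + 2)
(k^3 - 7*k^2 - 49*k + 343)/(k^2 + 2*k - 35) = (k^2 - 14*k + 49)/(k - 5)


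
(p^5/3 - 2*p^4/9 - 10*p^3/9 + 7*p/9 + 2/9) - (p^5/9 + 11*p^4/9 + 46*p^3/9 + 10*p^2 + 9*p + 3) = 2*p^5/9 - 13*p^4/9 - 56*p^3/9 - 10*p^2 - 74*p/9 - 25/9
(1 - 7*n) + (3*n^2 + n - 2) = 3*n^2 - 6*n - 1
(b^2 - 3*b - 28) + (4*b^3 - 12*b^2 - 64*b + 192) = 4*b^3 - 11*b^2 - 67*b + 164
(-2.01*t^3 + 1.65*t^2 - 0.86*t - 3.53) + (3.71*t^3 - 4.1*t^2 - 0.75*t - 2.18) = 1.7*t^3 - 2.45*t^2 - 1.61*t - 5.71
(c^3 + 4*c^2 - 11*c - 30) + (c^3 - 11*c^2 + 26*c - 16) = 2*c^3 - 7*c^2 + 15*c - 46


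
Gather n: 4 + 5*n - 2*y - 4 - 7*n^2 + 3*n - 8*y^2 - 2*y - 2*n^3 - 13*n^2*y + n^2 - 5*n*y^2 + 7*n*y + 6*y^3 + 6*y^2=-2*n^3 + n^2*(-13*y - 6) + n*(-5*y^2 + 7*y + 8) + 6*y^3 - 2*y^2 - 4*y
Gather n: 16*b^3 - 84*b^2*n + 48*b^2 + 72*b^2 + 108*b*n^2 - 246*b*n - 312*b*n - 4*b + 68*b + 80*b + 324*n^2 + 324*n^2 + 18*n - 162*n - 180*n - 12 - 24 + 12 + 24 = 16*b^3 + 120*b^2 + 144*b + n^2*(108*b + 648) + n*(-84*b^2 - 558*b - 324)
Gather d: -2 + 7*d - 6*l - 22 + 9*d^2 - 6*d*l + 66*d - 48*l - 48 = 9*d^2 + d*(73 - 6*l) - 54*l - 72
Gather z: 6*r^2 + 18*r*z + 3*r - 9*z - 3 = 6*r^2 + 3*r + z*(18*r - 9) - 3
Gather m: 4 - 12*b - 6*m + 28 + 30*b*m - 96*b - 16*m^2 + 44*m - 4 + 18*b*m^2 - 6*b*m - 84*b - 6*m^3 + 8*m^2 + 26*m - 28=-192*b - 6*m^3 + m^2*(18*b - 8) + m*(24*b + 64)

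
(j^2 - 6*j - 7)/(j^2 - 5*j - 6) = (j - 7)/(j - 6)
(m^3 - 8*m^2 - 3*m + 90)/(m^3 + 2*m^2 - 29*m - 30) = (m^2 - 3*m - 18)/(m^2 + 7*m + 6)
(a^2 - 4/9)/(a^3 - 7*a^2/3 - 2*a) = (a - 2/3)/(a*(a - 3))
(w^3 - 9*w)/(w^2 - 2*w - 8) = w*(9 - w^2)/(-w^2 + 2*w + 8)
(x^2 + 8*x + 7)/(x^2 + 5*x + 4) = (x + 7)/(x + 4)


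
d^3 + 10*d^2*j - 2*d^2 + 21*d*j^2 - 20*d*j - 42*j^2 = (d - 2)*(d + 3*j)*(d + 7*j)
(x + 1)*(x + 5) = x^2 + 6*x + 5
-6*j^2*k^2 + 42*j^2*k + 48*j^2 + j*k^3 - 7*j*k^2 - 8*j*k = (-6*j + k)*(k - 8)*(j*k + j)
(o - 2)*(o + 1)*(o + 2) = o^3 + o^2 - 4*o - 4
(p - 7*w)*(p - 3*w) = p^2 - 10*p*w + 21*w^2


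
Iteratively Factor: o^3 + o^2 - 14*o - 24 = (o + 3)*(o^2 - 2*o - 8) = (o + 2)*(o + 3)*(o - 4)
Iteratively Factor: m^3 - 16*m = (m - 4)*(m^2 + 4*m) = m*(m - 4)*(m + 4)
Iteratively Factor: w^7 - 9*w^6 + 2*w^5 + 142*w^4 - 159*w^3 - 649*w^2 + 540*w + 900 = (w + 3)*(w^6 - 12*w^5 + 38*w^4 + 28*w^3 - 243*w^2 + 80*w + 300) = (w - 3)*(w + 3)*(w^5 - 9*w^4 + 11*w^3 + 61*w^2 - 60*w - 100) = (w - 3)*(w + 2)*(w + 3)*(w^4 - 11*w^3 + 33*w^2 - 5*w - 50) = (w - 3)*(w + 1)*(w + 2)*(w + 3)*(w^3 - 12*w^2 + 45*w - 50) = (w - 5)*(w - 3)*(w + 1)*(w + 2)*(w + 3)*(w^2 - 7*w + 10) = (w - 5)^2*(w - 3)*(w + 1)*(w + 2)*(w + 3)*(w - 2)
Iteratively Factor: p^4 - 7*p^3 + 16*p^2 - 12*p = (p - 3)*(p^3 - 4*p^2 + 4*p) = (p - 3)*(p - 2)*(p^2 - 2*p) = (p - 3)*(p - 2)^2*(p)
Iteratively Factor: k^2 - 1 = (k - 1)*(k + 1)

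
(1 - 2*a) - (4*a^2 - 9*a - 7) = -4*a^2 + 7*a + 8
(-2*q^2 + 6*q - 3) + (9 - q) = -2*q^2 + 5*q + 6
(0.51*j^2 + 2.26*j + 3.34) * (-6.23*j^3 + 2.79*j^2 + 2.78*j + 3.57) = -3.1773*j^5 - 12.6569*j^4 - 13.085*j^3 + 17.4221*j^2 + 17.3534*j + 11.9238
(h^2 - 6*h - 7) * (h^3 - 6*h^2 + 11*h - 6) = h^5 - 12*h^4 + 40*h^3 - 30*h^2 - 41*h + 42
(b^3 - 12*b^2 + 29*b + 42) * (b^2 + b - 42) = b^5 - 11*b^4 - 25*b^3 + 575*b^2 - 1176*b - 1764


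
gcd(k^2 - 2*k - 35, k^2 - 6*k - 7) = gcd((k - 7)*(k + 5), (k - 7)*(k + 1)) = k - 7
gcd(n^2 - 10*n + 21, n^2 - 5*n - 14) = n - 7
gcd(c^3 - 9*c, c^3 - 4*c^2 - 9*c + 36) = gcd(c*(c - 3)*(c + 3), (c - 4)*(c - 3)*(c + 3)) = c^2 - 9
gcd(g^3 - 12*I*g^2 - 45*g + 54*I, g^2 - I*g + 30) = g - 6*I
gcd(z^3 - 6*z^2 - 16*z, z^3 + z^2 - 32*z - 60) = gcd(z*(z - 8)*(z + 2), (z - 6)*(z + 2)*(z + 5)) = z + 2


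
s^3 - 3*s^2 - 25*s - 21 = (s - 7)*(s + 1)*(s + 3)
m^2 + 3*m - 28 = (m - 4)*(m + 7)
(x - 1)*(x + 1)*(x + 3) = x^3 + 3*x^2 - x - 3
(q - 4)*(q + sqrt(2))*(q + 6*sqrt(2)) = q^3 - 4*q^2 + 7*sqrt(2)*q^2 - 28*sqrt(2)*q + 12*q - 48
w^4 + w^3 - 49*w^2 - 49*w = w*(w - 7)*(w + 1)*(w + 7)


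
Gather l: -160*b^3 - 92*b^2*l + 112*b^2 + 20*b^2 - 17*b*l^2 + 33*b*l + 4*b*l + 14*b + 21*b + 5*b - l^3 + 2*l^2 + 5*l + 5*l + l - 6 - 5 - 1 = -160*b^3 + 132*b^2 + 40*b - l^3 + l^2*(2 - 17*b) + l*(-92*b^2 + 37*b + 11) - 12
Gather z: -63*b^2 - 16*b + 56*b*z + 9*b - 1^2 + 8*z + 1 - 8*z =-63*b^2 + 56*b*z - 7*b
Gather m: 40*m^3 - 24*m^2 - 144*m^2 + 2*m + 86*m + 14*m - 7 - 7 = 40*m^3 - 168*m^2 + 102*m - 14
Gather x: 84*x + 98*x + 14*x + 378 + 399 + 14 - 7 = 196*x + 784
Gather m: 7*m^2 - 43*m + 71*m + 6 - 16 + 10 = 7*m^2 + 28*m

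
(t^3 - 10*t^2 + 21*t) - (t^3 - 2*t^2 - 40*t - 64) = -8*t^2 + 61*t + 64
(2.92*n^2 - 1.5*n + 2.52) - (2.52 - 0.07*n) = 2.92*n^2 - 1.43*n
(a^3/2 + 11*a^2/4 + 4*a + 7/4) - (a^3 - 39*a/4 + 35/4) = -a^3/2 + 11*a^2/4 + 55*a/4 - 7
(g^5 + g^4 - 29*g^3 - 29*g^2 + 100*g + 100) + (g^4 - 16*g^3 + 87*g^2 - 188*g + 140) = g^5 + 2*g^4 - 45*g^3 + 58*g^2 - 88*g + 240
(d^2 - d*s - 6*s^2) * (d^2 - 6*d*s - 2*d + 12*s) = d^4 - 7*d^3*s - 2*d^3 + 14*d^2*s + 36*d*s^3 - 72*s^3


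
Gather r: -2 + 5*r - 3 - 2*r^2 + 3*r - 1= -2*r^2 + 8*r - 6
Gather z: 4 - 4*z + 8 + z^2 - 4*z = z^2 - 8*z + 12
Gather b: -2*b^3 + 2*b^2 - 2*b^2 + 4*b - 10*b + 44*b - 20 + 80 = -2*b^3 + 38*b + 60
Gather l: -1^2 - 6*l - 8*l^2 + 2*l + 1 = -8*l^2 - 4*l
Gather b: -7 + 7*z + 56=7*z + 49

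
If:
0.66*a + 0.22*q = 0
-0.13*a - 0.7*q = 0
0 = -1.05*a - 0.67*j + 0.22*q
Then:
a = 0.00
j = 0.00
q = 0.00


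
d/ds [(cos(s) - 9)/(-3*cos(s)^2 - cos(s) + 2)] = (3*sin(s)^2 + 54*cos(s) + 4)*sin(s)/(3*cos(s)^2 + cos(s) - 2)^2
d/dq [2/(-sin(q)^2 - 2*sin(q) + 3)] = 4*(sin(q) + 1)*cos(q)/(sin(q)^2 + 2*sin(q) - 3)^2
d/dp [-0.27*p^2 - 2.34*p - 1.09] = -0.54*p - 2.34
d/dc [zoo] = 0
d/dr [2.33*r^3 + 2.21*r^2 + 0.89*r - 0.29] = 6.99*r^2 + 4.42*r + 0.89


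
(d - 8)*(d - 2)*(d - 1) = d^3 - 11*d^2 + 26*d - 16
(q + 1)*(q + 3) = q^2 + 4*q + 3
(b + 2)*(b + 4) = b^2 + 6*b + 8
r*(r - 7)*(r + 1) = r^3 - 6*r^2 - 7*r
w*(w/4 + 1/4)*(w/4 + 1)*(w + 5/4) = w^4/16 + 25*w^3/64 + 41*w^2/64 + 5*w/16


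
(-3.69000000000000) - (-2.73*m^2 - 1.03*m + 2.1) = 2.73*m^2 + 1.03*m - 5.79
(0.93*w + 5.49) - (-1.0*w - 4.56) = 1.93*w + 10.05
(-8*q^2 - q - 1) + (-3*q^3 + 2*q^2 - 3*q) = -3*q^3 - 6*q^2 - 4*q - 1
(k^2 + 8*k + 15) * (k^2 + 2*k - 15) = k^4 + 10*k^3 + 16*k^2 - 90*k - 225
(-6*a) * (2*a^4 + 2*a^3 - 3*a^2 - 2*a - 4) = -12*a^5 - 12*a^4 + 18*a^3 + 12*a^2 + 24*a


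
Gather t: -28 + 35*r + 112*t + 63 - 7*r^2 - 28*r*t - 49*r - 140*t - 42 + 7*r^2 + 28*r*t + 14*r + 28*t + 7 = 0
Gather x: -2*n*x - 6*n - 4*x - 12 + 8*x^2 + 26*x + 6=-6*n + 8*x^2 + x*(22 - 2*n) - 6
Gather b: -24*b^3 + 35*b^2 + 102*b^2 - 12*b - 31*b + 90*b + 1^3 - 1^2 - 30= -24*b^3 + 137*b^2 + 47*b - 30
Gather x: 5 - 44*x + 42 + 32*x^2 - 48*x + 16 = 32*x^2 - 92*x + 63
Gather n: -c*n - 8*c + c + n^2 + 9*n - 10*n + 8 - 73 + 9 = -7*c + n^2 + n*(-c - 1) - 56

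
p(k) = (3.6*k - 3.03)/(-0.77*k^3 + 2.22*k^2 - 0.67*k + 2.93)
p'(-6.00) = -0.03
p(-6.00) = -0.10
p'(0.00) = 0.99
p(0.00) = -1.03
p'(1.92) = 0.96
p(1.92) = 0.89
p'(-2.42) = -0.23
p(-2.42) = -0.41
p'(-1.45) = -0.50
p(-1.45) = -0.76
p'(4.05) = 0.88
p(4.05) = -0.80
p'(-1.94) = -0.35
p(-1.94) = -0.55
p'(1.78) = 0.83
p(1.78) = 0.76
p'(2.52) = 3.95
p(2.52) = 2.00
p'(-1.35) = -0.53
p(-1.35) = -0.81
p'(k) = (3.6*k - 3.03)*(2.31*k^2 - 4.44*k + 0.67)/(-0.77*k^3 + 2.22*k^2 - 0.67*k + 2.93)^2 + 3.6/(-0.77*k^3 + 2.22*k^2 - 0.67*k + 2.93)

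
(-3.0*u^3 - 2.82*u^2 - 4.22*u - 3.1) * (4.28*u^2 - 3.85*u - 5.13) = -12.84*u^5 - 0.519599999999999*u^4 + 8.1854*u^3 + 17.4456*u^2 + 33.5836*u + 15.903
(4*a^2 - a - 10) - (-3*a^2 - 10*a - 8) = 7*a^2 + 9*a - 2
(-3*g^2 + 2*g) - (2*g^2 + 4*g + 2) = -5*g^2 - 2*g - 2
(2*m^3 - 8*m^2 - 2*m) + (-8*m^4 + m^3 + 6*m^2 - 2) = -8*m^4 + 3*m^3 - 2*m^2 - 2*m - 2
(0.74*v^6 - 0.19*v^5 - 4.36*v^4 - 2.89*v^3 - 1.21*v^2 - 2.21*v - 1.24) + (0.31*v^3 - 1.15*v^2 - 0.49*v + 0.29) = 0.74*v^6 - 0.19*v^5 - 4.36*v^4 - 2.58*v^3 - 2.36*v^2 - 2.7*v - 0.95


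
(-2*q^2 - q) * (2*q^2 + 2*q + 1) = -4*q^4 - 6*q^3 - 4*q^2 - q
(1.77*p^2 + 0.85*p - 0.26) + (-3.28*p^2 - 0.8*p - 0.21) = -1.51*p^2 + 0.0499999999999999*p - 0.47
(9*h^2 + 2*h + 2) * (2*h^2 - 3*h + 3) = 18*h^4 - 23*h^3 + 25*h^2 + 6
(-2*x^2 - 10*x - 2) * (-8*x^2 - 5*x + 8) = 16*x^4 + 90*x^3 + 50*x^2 - 70*x - 16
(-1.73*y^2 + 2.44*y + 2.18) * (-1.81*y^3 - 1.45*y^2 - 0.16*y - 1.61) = 3.1313*y^5 - 1.9079*y^4 - 7.207*y^3 - 0.7661*y^2 - 4.2772*y - 3.5098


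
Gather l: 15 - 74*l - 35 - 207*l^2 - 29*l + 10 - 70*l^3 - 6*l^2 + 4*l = -70*l^3 - 213*l^2 - 99*l - 10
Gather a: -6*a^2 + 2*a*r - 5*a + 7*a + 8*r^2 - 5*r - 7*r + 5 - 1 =-6*a^2 + a*(2*r + 2) + 8*r^2 - 12*r + 4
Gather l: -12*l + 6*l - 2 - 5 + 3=-6*l - 4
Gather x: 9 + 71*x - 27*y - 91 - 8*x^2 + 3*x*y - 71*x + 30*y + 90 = -8*x^2 + 3*x*y + 3*y + 8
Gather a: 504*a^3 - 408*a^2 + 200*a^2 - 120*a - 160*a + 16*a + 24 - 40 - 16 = 504*a^3 - 208*a^2 - 264*a - 32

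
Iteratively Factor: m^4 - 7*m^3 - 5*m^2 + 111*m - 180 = (m + 4)*(m^3 - 11*m^2 + 39*m - 45) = (m - 3)*(m + 4)*(m^2 - 8*m + 15) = (m - 5)*(m - 3)*(m + 4)*(m - 3)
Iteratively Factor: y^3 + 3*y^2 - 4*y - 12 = (y + 2)*(y^2 + y - 6) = (y - 2)*(y + 2)*(y + 3)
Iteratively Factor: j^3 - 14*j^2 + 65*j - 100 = (j - 5)*(j^2 - 9*j + 20) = (j - 5)*(j - 4)*(j - 5)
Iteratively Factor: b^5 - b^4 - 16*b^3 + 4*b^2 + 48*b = (b + 3)*(b^4 - 4*b^3 - 4*b^2 + 16*b) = (b - 2)*(b + 3)*(b^3 - 2*b^2 - 8*b) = (b - 2)*(b + 2)*(b + 3)*(b^2 - 4*b) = (b - 4)*(b - 2)*(b + 2)*(b + 3)*(b)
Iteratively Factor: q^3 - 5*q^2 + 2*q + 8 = (q - 2)*(q^2 - 3*q - 4) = (q - 4)*(q - 2)*(q + 1)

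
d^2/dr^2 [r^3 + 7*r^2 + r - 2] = 6*r + 14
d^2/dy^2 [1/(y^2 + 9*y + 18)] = 2*(-y^2 - 9*y + (2*y + 9)^2 - 18)/(y^2 + 9*y + 18)^3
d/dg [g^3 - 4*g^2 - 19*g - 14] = 3*g^2 - 8*g - 19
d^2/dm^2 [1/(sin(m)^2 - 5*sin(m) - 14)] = (-4*sin(m)^4 + 15*sin(m)^3 - 75*sin(m)^2 + 40*sin(m) + 78)/((sin(m) - 7)^3*(sin(m) + 2)^3)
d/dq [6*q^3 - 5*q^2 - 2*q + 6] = 18*q^2 - 10*q - 2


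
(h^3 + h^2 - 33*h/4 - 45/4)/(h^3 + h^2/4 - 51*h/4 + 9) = (4*h^2 + 16*h + 15)/(4*h^2 + 13*h - 12)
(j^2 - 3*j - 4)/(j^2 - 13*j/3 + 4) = 3*(j^2 - 3*j - 4)/(3*j^2 - 13*j + 12)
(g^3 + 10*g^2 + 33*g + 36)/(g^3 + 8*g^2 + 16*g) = (g^2 + 6*g + 9)/(g*(g + 4))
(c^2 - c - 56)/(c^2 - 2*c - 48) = (c + 7)/(c + 6)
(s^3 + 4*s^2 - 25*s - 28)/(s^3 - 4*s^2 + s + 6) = (s^2 + 3*s - 28)/(s^2 - 5*s + 6)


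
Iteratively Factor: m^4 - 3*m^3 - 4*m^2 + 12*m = (m - 3)*(m^3 - 4*m) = (m - 3)*(m + 2)*(m^2 - 2*m) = m*(m - 3)*(m + 2)*(m - 2)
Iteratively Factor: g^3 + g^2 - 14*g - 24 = (g + 3)*(g^2 - 2*g - 8) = (g - 4)*(g + 3)*(g + 2)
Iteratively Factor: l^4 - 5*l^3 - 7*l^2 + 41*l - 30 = (l - 1)*(l^3 - 4*l^2 - 11*l + 30) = (l - 5)*(l - 1)*(l^2 + l - 6) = (l - 5)*(l - 1)*(l + 3)*(l - 2)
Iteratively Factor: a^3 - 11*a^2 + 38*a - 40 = (a - 2)*(a^2 - 9*a + 20) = (a - 4)*(a - 2)*(a - 5)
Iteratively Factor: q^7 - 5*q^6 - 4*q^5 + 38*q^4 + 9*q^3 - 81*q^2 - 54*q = (q + 2)*(q^6 - 7*q^5 + 10*q^4 + 18*q^3 - 27*q^2 - 27*q) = (q - 3)*(q + 2)*(q^5 - 4*q^4 - 2*q^3 + 12*q^2 + 9*q) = (q - 3)*(q + 1)*(q + 2)*(q^4 - 5*q^3 + 3*q^2 + 9*q) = q*(q - 3)*(q + 1)*(q + 2)*(q^3 - 5*q^2 + 3*q + 9) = q*(q - 3)^2*(q + 1)*(q + 2)*(q^2 - 2*q - 3) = q*(q - 3)^2*(q + 1)^2*(q + 2)*(q - 3)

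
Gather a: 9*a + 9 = 9*a + 9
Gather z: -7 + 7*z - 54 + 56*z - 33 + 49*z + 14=112*z - 80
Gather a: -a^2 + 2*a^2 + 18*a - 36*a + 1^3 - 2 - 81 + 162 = a^2 - 18*a + 80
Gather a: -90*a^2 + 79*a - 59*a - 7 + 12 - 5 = -90*a^2 + 20*a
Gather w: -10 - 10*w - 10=-10*w - 20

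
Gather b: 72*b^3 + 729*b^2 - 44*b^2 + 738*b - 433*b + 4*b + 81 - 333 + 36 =72*b^3 + 685*b^2 + 309*b - 216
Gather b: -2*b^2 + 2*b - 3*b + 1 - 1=-2*b^2 - b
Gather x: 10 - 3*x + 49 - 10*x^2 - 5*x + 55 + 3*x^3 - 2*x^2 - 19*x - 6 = 3*x^3 - 12*x^2 - 27*x + 108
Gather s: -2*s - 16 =-2*s - 16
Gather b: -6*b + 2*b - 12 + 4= -4*b - 8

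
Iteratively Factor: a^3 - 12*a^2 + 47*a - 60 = (a - 3)*(a^2 - 9*a + 20) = (a - 4)*(a - 3)*(a - 5)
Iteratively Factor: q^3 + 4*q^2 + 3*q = (q + 1)*(q^2 + 3*q) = q*(q + 1)*(q + 3)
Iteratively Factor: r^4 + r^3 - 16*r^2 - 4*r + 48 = (r - 2)*(r^3 + 3*r^2 - 10*r - 24) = (r - 2)*(r + 2)*(r^2 + r - 12) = (r - 3)*(r - 2)*(r + 2)*(r + 4)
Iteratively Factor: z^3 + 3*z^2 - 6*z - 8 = (z - 2)*(z^2 + 5*z + 4) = (z - 2)*(z + 1)*(z + 4)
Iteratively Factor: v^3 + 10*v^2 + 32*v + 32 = (v + 4)*(v^2 + 6*v + 8) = (v + 2)*(v + 4)*(v + 4)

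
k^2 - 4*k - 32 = (k - 8)*(k + 4)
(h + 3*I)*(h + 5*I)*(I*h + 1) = I*h^3 - 7*h^2 - 7*I*h - 15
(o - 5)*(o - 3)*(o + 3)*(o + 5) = o^4 - 34*o^2 + 225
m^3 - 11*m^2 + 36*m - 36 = (m - 6)*(m - 3)*(m - 2)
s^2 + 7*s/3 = s*(s + 7/3)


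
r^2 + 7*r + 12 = (r + 3)*(r + 4)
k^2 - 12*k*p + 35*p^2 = (k - 7*p)*(k - 5*p)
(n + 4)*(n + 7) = n^2 + 11*n + 28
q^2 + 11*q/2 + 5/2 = (q + 1/2)*(q + 5)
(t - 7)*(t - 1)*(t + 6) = t^3 - 2*t^2 - 41*t + 42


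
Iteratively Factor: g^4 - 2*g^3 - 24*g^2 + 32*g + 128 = (g - 4)*(g^3 + 2*g^2 - 16*g - 32) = (g - 4)*(g + 4)*(g^2 - 2*g - 8) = (g - 4)^2*(g + 4)*(g + 2)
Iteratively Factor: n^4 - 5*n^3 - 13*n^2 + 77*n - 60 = (n - 5)*(n^3 - 13*n + 12) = (n - 5)*(n - 1)*(n^2 + n - 12) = (n - 5)*(n - 3)*(n - 1)*(n + 4)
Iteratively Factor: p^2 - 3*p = (p)*(p - 3)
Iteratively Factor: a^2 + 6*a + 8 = (a + 2)*(a + 4)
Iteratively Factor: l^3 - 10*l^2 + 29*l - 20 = (l - 5)*(l^2 - 5*l + 4) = (l - 5)*(l - 4)*(l - 1)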